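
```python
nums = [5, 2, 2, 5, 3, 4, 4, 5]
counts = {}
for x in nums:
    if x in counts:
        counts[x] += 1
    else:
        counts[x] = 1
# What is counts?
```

Initial: counts = {}, nums = [5, 2, 2, 5, 3, 4, 4, 5]
See 5: counts = {5: 1}
See 2: counts = {5: 1, 2: 1}
See 2: counts = {5: 1, 2: 2}
See 5: counts = {5: 2, 2: 2}
See 3: counts = {5: 2, 2: 2, 3: 1}
See 4: counts = {5: 2, 2: 2, 3: 1, 4: 1}
See 4: counts = {5: 2, 2: 2, 3: 1, 4: 2}
See 5: counts = {5: 3, 2: 2, 3: 1, 4: 2}

{5: 3, 2: 2, 3: 1, 4: 2}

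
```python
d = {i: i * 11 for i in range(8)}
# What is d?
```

{0: 0, 1: 11, 2: 22, 3: 33, 4: 44, 5: 55, 6: 66, 7: 77}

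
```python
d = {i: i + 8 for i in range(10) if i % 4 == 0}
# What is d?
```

{0: 8, 4: 12, 8: 16}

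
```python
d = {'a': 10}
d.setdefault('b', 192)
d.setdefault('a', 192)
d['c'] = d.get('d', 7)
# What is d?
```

After line 1: d = {'a': 10}
After line 2 (setdefault adds 'b'=192): d = {'a': 10, 'b': 192}
After line 3 (setdefault 'a' no-op, already exists): d = {'a': 10, 'b': 192}
After line 4 (get('d', 7) returns default since 'd' not in d): d = {'a': 10, 'b': 192, 'c': 7}

{'a': 10, 'b': 192, 'c': 7}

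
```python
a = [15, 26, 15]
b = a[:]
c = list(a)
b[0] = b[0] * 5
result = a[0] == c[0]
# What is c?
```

After line 1: a = [15, 26, 15]
After line 2 (b = a[:], copy): a = [15, 26, 15], b = [15, 26, 15]
After line 3 (c = list(a) is a copy, new object): c = [15, 26, 15]
After line 4 (b[0] = 15 * 5 = 75; only b mutates (copy)): a = [15, 26, 15], b = [75, 26, 15], c = [15, 26, 15]
After line 5 (a[0] = 15, c[0] = 15; result = True)

[15, 26, 15]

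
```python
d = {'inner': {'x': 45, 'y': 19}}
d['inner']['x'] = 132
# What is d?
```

After line 1: d = {'inner': {'x': 45, 'y': 19}}
After line 2 (inner x overwritten): d = {'inner': {'x': 132, 'y': 19}}

{'inner': {'x': 132, 'y': 19}}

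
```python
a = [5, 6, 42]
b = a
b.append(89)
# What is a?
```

After line 1: a = [5, 6, 42]
After line 2 (b = a is an alias, same object): a = [5, 6, 42], b = [5, 6, 42]
After line 3 (b.append mutates the shared list): a = [5, 6, 42, 89], b = [5, 6, 42, 89]

[5, 6, 42, 89]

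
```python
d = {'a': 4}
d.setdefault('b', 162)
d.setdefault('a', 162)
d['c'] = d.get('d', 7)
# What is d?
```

After line 1: d = {'a': 4}
After line 2 (setdefault adds 'b'=162): d = {'a': 4, 'b': 162}
After line 3 (setdefault 'a' no-op, already exists): d = {'a': 4, 'b': 162}
After line 4 (get('d', 7) returns default since 'd' not in d): d = {'a': 4, 'b': 162, 'c': 7}

{'a': 4, 'b': 162, 'c': 7}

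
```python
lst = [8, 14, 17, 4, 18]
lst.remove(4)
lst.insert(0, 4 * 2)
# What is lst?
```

After line 1: lst = [8, 14, 17, 4, 18]
After line 2 (remove first 4): lst = [8, 14, 17, 18]
After line 3 (insert 8 at index 0): lst = [8, 8, 14, 17, 18]

[8, 8, 14, 17, 18]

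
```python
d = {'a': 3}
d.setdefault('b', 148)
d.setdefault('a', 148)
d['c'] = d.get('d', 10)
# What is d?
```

After line 1: d = {'a': 3}
After line 2 (setdefault adds 'b'=148): d = {'a': 3, 'b': 148}
After line 3 (setdefault 'a' no-op, already exists): d = {'a': 3, 'b': 148}
After line 4 (get('d', 10) returns default since 'd' not in d): d = {'a': 3, 'b': 148, 'c': 10}

{'a': 3, 'b': 148, 'c': 10}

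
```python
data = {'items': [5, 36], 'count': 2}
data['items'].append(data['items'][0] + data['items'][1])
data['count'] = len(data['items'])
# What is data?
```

After line 1: data = {'items': [5, 36], 'count': 2}
After line 2 (append 5 + 36 = 41): data = {'items': [5, 36, 41], 'count': 2}
After line 3 (count = len(items) = 3): data = {'items': [5, 36, 41], 'count': 3}

{'items': [5, 36, 41], 'count': 3}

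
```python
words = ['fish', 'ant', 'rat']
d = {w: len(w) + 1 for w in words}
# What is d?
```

{'fish': 5, 'ant': 4, 'rat': 4}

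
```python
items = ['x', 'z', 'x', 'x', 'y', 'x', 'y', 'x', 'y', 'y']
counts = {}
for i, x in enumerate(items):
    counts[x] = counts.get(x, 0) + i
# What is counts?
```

Initial: counts = {}, items = ['x', 'z', 'x', 'x', 'y', 'x', 'y', 'x', 'y', 'y']
i=0, x='x': counts = {'x': 0}
i=1, x='z': counts = {'x': 0, 'z': 1}
i=2, x='x': counts = {'x': 2, 'z': 1}
i=3, x='x': counts = {'x': 5, 'z': 1}
i=4, x='y': counts = {'x': 5, 'z': 1, 'y': 4}
i=5, x='x': counts = {'x': 10, 'z': 1, 'y': 4}
i=6, x='y': counts = {'x': 10, 'z': 1, 'y': 10}
i=7, x='x': counts = {'x': 17, 'z': 1, 'y': 10}
i=8, x='y': counts = {'x': 17, 'z': 1, 'y': 18}
i=9, x='y': counts = {'x': 17, 'z': 1, 'y': 27}

{'x': 17, 'z': 1, 'y': 27}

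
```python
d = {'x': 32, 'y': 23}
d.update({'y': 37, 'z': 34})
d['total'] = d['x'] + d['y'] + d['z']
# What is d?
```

After line 1: d = {'x': 32, 'y': 23}
After line 2 (y overwritten, z added): d = {'x': 32, 'y': 37, 'z': 34}
After line 3 (total = 32 + 37 + 34 = 103): d = {'x': 32, 'y': 37, 'z': 34, 'total': 103}

{'x': 32, 'y': 37, 'z': 34, 'total': 103}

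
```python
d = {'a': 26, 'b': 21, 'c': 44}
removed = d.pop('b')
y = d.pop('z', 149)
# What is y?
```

After line 1: d = {'a': 26, 'b': 21, 'c': 44}
After line 2 (pop 'b' returns 21): d = {'a': 26, 'c': 44}, removed = 21
After line 3 (pop 'z' missing, returns default 149): d = {'a': 26, 'c': 44}, y = 149

149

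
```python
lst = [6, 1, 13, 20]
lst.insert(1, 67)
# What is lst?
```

[6, 67, 1, 13, 20]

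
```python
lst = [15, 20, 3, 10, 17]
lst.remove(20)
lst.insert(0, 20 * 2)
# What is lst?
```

After line 1: lst = [15, 20, 3, 10, 17]
After line 2 (remove first 20): lst = [15, 3, 10, 17]
After line 3 (insert 40 at index 0): lst = [40, 15, 3, 10, 17]

[40, 15, 3, 10, 17]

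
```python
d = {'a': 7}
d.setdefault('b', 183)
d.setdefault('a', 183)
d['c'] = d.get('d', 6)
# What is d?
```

After line 1: d = {'a': 7}
After line 2 (setdefault adds 'b'=183): d = {'a': 7, 'b': 183}
After line 3 (setdefault 'a' no-op, already exists): d = {'a': 7, 'b': 183}
After line 4 (get('d', 6) returns default since 'd' not in d): d = {'a': 7, 'b': 183, 'c': 6}

{'a': 7, 'b': 183, 'c': 6}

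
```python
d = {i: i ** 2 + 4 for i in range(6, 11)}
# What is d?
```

{6: 40, 7: 53, 8: 68, 9: 85, 10: 104}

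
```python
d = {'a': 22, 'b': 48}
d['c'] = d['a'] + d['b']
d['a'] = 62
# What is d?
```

After line 1: d = {'a': 22, 'b': 48}
After line 2 (d['c'] = 22 + 48): d = {'a': 22, 'b': 48, 'c': 70}
After line 3: d = {'a': 62, 'b': 48, 'c': 70}

{'a': 62, 'b': 48, 'c': 70}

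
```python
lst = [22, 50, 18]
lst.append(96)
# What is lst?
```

[22, 50, 18, 96]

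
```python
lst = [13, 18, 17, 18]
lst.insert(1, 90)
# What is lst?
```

[13, 90, 18, 17, 18]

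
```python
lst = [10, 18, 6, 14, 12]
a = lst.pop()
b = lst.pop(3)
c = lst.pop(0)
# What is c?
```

After line 1: lst = [10, 18, 6, 14, 12]
After line 2 (pop() -> a = 12): lst = [10, 18, 6, 14]
After line 3 (pop(3) -> b = 14): lst = [10, 18, 6]
After line 4 (pop(0) -> c = 10): lst = [18, 6]

10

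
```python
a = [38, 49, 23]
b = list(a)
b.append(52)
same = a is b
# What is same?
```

After line 1: a = [38, 49, 23]
After line 2 (b = list(a) is a shallow copy, new object): a = [38, 49, 23], b = [38, 49, 23]
After line 3 (append only mutates b): a = [38, 49, 23], b = [38, 49, 23, 52]
After line 4 (same = a is b; different objects -> False): same = False

False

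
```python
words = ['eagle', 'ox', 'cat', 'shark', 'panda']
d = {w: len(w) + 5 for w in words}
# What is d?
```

{'eagle': 10, 'ox': 7, 'cat': 8, 'shark': 10, 'panda': 10}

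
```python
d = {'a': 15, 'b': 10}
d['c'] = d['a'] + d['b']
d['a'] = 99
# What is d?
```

After line 1: d = {'a': 15, 'b': 10}
After line 2 (d['c'] = 15 + 10): d = {'a': 15, 'b': 10, 'c': 25}
After line 3: d = {'a': 99, 'b': 10, 'c': 25}

{'a': 99, 'b': 10, 'c': 25}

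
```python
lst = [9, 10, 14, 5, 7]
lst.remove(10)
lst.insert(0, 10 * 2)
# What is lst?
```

After line 1: lst = [9, 10, 14, 5, 7]
After line 2 (remove first 10): lst = [9, 14, 5, 7]
After line 3 (insert 20 at index 0): lst = [20, 9, 14, 5, 7]

[20, 9, 14, 5, 7]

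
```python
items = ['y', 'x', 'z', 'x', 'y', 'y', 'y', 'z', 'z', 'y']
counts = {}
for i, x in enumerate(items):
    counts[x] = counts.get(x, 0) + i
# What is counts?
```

Initial: counts = {}, items = ['y', 'x', 'z', 'x', 'y', 'y', 'y', 'z', 'z', 'y']
i=0, x='y': counts = {'y': 0}
i=1, x='x': counts = {'y': 0, 'x': 1}
i=2, x='z': counts = {'y': 0, 'x': 1, 'z': 2}
i=3, x='x': counts = {'y': 0, 'x': 4, 'z': 2}
i=4, x='y': counts = {'y': 4, 'x': 4, 'z': 2}
i=5, x='y': counts = {'y': 9, 'x': 4, 'z': 2}
i=6, x='y': counts = {'y': 15, 'x': 4, 'z': 2}
i=7, x='z': counts = {'y': 15, 'x': 4, 'z': 9}
i=8, x='z': counts = {'y': 15, 'x': 4, 'z': 17}
i=9, x='y': counts = {'y': 24, 'x': 4, 'z': 17}

{'y': 24, 'x': 4, 'z': 17}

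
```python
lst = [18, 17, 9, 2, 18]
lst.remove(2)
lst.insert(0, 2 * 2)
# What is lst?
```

After line 1: lst = [18, 17, 9, 2, 18]
After line 2 (remove first 2): lst = [18, 17, 9, 18]
After line 3 (insert 4 at index 0): lst = [4, 18, 17, 9, 18]

[4, 18, 17, 9, 18]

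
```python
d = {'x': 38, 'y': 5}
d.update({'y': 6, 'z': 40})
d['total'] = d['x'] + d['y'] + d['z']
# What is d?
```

After line 1: d = {'x': 38, 'y': 5}
After line 2 (y overwritten, z added): d = {'x': 38, 'y': 6, 'z': 40}
After line 3 (total = 38 + 6 + 40 = 84): d = {'x': 38, 'y': 6, 'z': 40, 'total': 84}

{'x': 38, 'y': 6, 'z': 40, 'total': 84}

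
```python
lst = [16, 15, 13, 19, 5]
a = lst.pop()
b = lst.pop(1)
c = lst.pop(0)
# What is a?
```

After line 1: lst = [16, 15, 13, 19, 5]
After line 2 (pop() -> a = 5): lst = [16, 15, 13, 19]
After line 3 (pop(1) -> b = 15): lst = [16, 13, 19]
After line 4 (pop(0) -> c = 16): lst = [13, 19]

5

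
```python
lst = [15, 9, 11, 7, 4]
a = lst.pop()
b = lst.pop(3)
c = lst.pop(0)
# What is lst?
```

After line 1: lst = [15, 9, 11, 7, 4]
After line 2 (pop() -> a = 4): lst = [15, 9, 11, 7]
After line 3 (pop(3) -> b = 7): lst = [15, 9, 11]
After line 4 (pop(0) -> c = 15): lst = [9, 11]

[9, 11]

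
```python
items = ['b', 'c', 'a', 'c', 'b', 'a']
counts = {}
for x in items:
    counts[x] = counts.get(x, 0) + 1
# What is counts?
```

Initial: counts = {}, items = ['b', 'c', 'a', 'c', 'b', 'a']
See 'b': counts = {'b': 1}
See 'c': counts = {'b': 1, 'c': 1}
See 'a': counts = {'b': 1, 'c': 1, 'a': 1}
See 'c': counts = {'b': 1, 'c': 2, 'a': 1}
See 'b': counts = {'b': 2, 'c': 2, 'a': 1}
See 'a': counts = {'b': 2, 'c': 2, 'a': 2}

{'b': 2, 'c': 2, 'a': 2}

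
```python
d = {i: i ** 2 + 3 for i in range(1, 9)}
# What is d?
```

{1: 4, 2: 7, 3: 12, 4: 19, 5: 28, 6: 39, 7: 52, 8: 67}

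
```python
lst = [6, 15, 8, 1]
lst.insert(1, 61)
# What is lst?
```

[6, 61, 15, 8, 1]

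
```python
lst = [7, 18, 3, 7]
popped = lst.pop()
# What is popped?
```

7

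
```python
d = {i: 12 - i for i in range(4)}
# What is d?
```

{0: 12, 1: 11, 2: 10, 3: 9}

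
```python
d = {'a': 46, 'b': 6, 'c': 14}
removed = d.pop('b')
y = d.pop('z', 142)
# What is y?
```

After line 1: d = {'a': 46, 'b': 6, 'c': 14}
After line 2 (pop 'b' returns 6): d = {'a': 46, 'c': 14}, removed = 6
After line 3 (pop 'z' missing, returns default 142): d = {'a': 46, 'c': 14}, y = 142

142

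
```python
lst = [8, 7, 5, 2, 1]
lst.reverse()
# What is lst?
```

[1, 2, 5, 7, 8]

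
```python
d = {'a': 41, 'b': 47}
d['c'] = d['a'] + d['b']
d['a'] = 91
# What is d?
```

After line 1: d = {'a': 41, 'b': 47}
After line 2 (d['c'] = 41 + 47): d = {'a': 41, 'b': 47, 'c': 88}
After line 3: d = {'a': 91, 'b': 47, 'c': 88}

{'a': 91, 'b': 47, 'c': 88}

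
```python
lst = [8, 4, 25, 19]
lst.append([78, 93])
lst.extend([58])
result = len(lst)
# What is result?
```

After line 1: lst = [8, 4, 25, 19]
After line 2 (append adds [78, 93] as single element): lst = [8, 4, 25, 19, [78, 93]]
After line 3 (extend unpacks [58], adds 58): lst = [8, 4, 25, 19, [78, 93], 58]
After line 4: result = len(lst) = 6

6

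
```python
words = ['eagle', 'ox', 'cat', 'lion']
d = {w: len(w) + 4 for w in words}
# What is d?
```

{'eagle': 9, 'ox': 6, 'cat': 7, 'lion': 8}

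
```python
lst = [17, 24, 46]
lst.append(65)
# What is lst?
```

[17, 24, 46, 65]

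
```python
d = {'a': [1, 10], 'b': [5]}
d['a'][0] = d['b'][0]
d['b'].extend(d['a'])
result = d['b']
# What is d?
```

After line 1: d = {'a': [1, 10], 'b': [5]}
After line 2 (a[0] = b[0] = 5): d = {'a': [5, 10], 'b': [5]}
After line 3 (b.extend(a) appends [5, 10]): d = {'a': [5, 10], 'b': [5, 5, 10]}
After line 4: result = d['b'] = [5, 5, 10]

{'a': [5, 10], 'b': [5, 5, 10]}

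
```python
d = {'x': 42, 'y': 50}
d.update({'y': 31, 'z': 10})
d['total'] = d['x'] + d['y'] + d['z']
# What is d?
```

After line 1: d = {'x': 42, 'y': 50}
After line 2 (y overwritten, z added): d = {'x': 42, 'y': 31, 'z': 10}
After line 3 (total = 42 + 31 + 10 = 83): d = {'x': 42, 'y': 31, 'z': 10, 'total': 83}

{'x': 42, 'y': 31, 'z': 10, 'total': 83}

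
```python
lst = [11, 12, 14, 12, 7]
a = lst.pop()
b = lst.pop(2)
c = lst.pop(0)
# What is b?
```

After line 1: lst = [11, 12, 14, 12, 7]
After line 2 (pop() -> a = 7): lst = [11, 12, 14, 12]
After line 3 (pop(2) -> b = 14): lst = [11, 12, 12]
After line 4 (pop(0) -> c = 11): lst = [12, 12]

14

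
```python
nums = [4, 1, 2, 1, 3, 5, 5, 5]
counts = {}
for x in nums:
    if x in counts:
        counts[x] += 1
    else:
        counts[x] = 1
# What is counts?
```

Initial: counts = {}, nums = [4, 1, 2, 1, 3, 5, 5, 5]
See 4: counts = {4: 1}
See 1: counts = {4: 1, 1: 1}
See 2: counts = {4: 1, 1: 1, 2: 1}
See 1: counts = {4: 1, 1: 2, 2: 1}
See 3: counts = {4: 1, 1: 2, 2: 1, 3: 1}
See 5: counts = {4: 1, 1: 2, 2: 1, 3: 1, 5: 1}
See 5: counts = {4: 1, 1: 2, 2: 1, 3: 1, 5: 2}
See 5: counts = {4: 1, 1: 2, 2: 1, 3: 1, 5: 3}

{4: 1, 1: 2, 2: 1, 3: 1, 5: 3}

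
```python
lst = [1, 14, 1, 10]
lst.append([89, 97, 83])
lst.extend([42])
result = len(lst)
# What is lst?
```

After line 1: lst = [1, 14, 1, 10]
After line 2 (append adds [89, 97, 83] as single element): lst = [1, 14, 1, 10, [89, 97, 83]]
After line 3 (extend unpacks [42], adds 42): lst = [1, 14, 1, 10, [89, 97, 83], 42]
After line 4: result = len(lst) = 6

[1, 14, 1, 10, [89, 97, 83], 42]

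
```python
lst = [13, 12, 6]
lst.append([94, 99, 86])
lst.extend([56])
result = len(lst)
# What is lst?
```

After line 1: lst = [13, 12, 6]
After line 2 (append adds [94, 99, 86] as single element): lst = [13, 12, 6, [94, 99, 86]]
After line 3 (extend unpacks [56], adds 56): lst = [13, 12, 6, [94, 99, 86], 56]
After line 4: result = len(lst) = 5

[13, 12, 6, [94, 99, 86], 56]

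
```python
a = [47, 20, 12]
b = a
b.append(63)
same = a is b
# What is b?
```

After line 1: a = [47, 20, 12]
After line 2 (b = a is an alias, same object): a = [47, 20, 12], b = [47, 20, 12]
After line 3 (b.append mutates the shared list): a = [47, 20, 12, 63], b = [47, 20, 12, 63]
After line 4 (same = a is b; same object -> True): same = True

[47, 20, 12, 63]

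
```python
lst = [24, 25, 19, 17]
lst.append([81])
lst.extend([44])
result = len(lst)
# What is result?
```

After line 1: lst = [24, 25, 19, 17]
After line 2 (append adds [81] as single element): lst = [24, 25, 19, 17, [81]]
After line 3 (extend unpacks [44], adds 44): lst = [24, 25, 19, 17, [81], 44]
After line 4: result = len(lst) = 6

6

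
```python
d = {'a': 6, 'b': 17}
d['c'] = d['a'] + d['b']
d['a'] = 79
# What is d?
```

After line 1: d = {'a': 6, 'b': 17}
After line 2 (d['c'] = 6 + 17): d = {'a': 6, 'b': 17, 'c': 23}
After line 3: d = {'a': 79, 'b': 17, 'c': 23}

{'a': 79, 'b': 17, 'c': 23}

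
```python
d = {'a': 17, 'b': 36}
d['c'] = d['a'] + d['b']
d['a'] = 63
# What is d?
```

After line 1: d = {'a': 17, 'b': 36}
After line 2 (d['c'] = 17 + 36): d = {'a': 17, 'b': 36, 'c': 53}
After line 3: d = {'a': 63, 'b': 36, 'c': 53}

{'a': 63, 'b': 36, 'c': 53}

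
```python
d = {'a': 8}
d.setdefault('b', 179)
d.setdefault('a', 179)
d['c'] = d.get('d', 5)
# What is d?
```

After line 1: d = {'a': 8}
After line 2 (setdefault adds 'b'=179): d = {'a': 8, 'b': 179}
After line 3 (setdefault 'a' no-op, already exists): d = {'a': 8, 'b': 179}
After line 4 (get('d', 5) returns default since 'd' not in d): d = {'a': 8, 'b': 179, 'c': 5}

{'a': 8, 'b': 179, 'c': 5}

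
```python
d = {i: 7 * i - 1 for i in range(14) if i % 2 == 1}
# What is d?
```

{1: 6, 3: 20, 5: 34, 7: 48, 9: 62, 11: 76, 13: 90}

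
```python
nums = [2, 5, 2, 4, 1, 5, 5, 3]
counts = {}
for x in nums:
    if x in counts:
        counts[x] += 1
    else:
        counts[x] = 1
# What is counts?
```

Initial: counts = {}, nums = [2, 5, 2, 4, 1, 5, 5, 3]
See 2: counts = {2: 1}
See 5: counts = {2: 1, 5: 1}
See 2: counts = {2: 2, 5: 1}
See 4: counts = {2: 2, 5: 1, 4: 1}
See 1: counts = {2: 2, 5: 1, 4: 1, 1: 1}
See 5: counts = {2: 2, 5: 2, 4: 1, 1: 1}
See 5: counts = {2: 2, 5: 3, 4: 1, 1: 1}
See 3: counts = {2: 2, 5: 3, 4: 1, 1: 1, 3: 1}

{2: 2, 5: 3, 4: 1, 1: 1, 3: 1}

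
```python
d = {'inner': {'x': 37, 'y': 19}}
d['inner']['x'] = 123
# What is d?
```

After line 1: d = {'inner': {'x': 37, 'y': 19}}
After line 2 (inner x overwritten): d = {'inner': {'x': 123, 'y': 19}}

{'inner': {'x': 123, 'y': 19}}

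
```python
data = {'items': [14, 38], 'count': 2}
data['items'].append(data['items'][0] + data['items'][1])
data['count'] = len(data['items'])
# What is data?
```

After line 1: data = {'items': [14, 38], 'count': 2}
After line 2 (append 14 + 38 = 52): data = {'items': [14, 38, 52], 'count': 2}
After line 3 (count = len(items) = 3): data = {'items': [14, 38, 52], 'count': 3}

{'items': [14, 38, 52], 'count': 3}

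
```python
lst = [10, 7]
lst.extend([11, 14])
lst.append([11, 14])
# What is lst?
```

After line 1: lst = [10, 7]
After line 2 (extend unpacks [11, 14]): lst = [10, 7, 11, 14]
After line 3 (append adds [11, 14] as single element): lst = [10, 7, 11, 14, [11, 14]]

[10, 7, 11, 14, [11, 14]]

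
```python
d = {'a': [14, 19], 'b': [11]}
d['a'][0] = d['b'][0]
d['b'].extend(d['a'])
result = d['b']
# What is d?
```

After line 1: d = {'a': [14, 19], 'b': [11]}
After line 2 (a[0] = b[0] = 11): d = {'a': [11, 19], 'b': [11]}
After line 3 (b.extend(a) appends [11, 19]): d = {'a': [11, 19], 'b': [11, 11, 19]}
After line 4: result = d['b'] = [11, 11, 19]

{'a': [11, 19], 'b': [11, 11, 19]}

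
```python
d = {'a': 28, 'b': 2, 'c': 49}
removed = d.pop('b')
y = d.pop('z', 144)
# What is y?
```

After line 1: d = {'a': 28, 'b': 2, 'c': 49}
After line 2 (pop 'b' returns 2): d = {'a': 28, 'c': 49}, removed = 2
After line 3 (pop 'z' missing, returns default 144): d = {'a': 28, 'c': 49}, y = 144

144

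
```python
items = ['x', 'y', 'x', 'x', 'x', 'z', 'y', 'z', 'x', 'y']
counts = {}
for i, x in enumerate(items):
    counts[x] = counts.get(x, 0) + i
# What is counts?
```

Initial: counts = {}, items = ['x', 'y', 'x', 'x', 'x', 'z', 'y', 'z', 'x', 'y']
i=0, x='x': counts = {'x': 0}
i=1, x='y': counts = {'x': 0, 'y': 1}
i=2, x='x': counts = {'x': 2, 'y': 1}
i=3, x='x': counts = {'x': 5, 'y': 1}
i=4, x='x': counts = {'x': 9, 'y': 1}
i=5, x='z': counts = {'x': 9, 'y': 1, 'z': 5}
i=6, x='y': counts = {'x': 9, 'y': 7, 'z': 5}
i=7, x='z': counts = {'x': 9, 'y': 7, 'z': 12}
i=8, x='x': counts = {'x': 17, 'y': 7, 'z': 12}
i=9, x='y': counts = {'x': 17, 'y': 16, 'z': 12}

{'x': 17, 'y': 16, 'z': 12}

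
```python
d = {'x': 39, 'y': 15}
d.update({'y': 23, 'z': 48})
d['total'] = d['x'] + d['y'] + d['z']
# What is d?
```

After line 1: d = {'x': 39, 'y': 15}
After line 2 (y overwritten, z added): d = {'x': 39, 'y': 23, 'z': 48}
After line 3 (total = 39 + 23 + 48 = 110): d = {'x': 39, 'y': 23, 'z': 48, 'total': 110}

{'x': 39, 'y': 23, 'z': 48, 'total': 110}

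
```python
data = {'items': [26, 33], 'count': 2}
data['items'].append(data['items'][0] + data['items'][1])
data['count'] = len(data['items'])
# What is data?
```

After line 1: data = {'items': [26, 33], 'count': 2}
After line 2 (append 26 + 33 = 59): data = {'items': [26, 33, 59], 'count': 2}
After line 3 (count = len(items) = 3): data = {'items': [26, 33, 59], 'count': 3}

{'items': [26, 33, 59], 'count': 3}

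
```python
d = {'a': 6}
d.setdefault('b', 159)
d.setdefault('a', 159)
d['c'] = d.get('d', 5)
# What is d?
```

After line 1: d = {'a': 6}
After line 2 (setdefault adds 'b'=159): d = {'a': 6, 'b': 159}
After line 3 (setdefault 'a' no-op, already exists): d = {'a': 6, 'b': 159}
After line 4 (get('d', 5) returns default since 'd' not in d): d = {'a': 6, 'b': 159, 'c': 5}

{'a': 6, 'b': 159, 'c': 5}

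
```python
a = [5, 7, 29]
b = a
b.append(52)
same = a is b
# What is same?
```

After line 1: a = [5, 7, 29]
After line 2 (b = a is an alias, same object): a = [5, 7, 29], b = [5, 7, 29]
After line 3 (b.append mutates the shared list): a = [5, 7, 29, 52], b = [5, 7, 29, 52]
After line 4 (same = a is b; same object -> True): same = True

True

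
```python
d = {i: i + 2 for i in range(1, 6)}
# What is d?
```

{1: 3, 2: 4, 3: 5, 4: 6, 5: 7}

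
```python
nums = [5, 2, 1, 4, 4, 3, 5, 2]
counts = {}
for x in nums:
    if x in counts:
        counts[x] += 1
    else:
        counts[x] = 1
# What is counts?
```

Initial: counts = {}, nums = [5, 2, 1, 4, 4, 3, 5, 2]
See 5: counts = {5: 1}
See 2: counts = {5: 1, 2: 1}
See 1: counts = {5: 1, 2: 1, 1: 1}
See 4: counts = {5: 1, 2: 1, 1: 1, 4: 1}
See 4: counts = {5: 1, 2: 1, 1: 1, 4: 2}
See 3: counts = {5: 1, 2: 1, 1: 1, 4: 2, 3: 1}
See 5: counts = {5: 2, 2: 1, 1: 1, 4: 2, 3: 1}
See 2: counts = {5: 2, 2: 2, 1: 1, 4: 2, 3: 1}

{5: 2, 2: 2, 1: 1, 4: 2, 3: 1}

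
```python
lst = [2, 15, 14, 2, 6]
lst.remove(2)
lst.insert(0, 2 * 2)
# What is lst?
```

After line 1: lst = [2, 15, 14, 2, 6]
After line 2 (remove first 2): lst = [15, 14, 2, 6]
After line 3 (insert 4 at index 0): lst = [4, 15, 14, 2, 6]

[4, 15, 14, 2, 6]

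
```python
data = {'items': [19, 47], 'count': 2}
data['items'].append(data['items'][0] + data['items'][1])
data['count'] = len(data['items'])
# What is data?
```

After line 1: data = {'items': [19, 47], 'count': 2}
After line 2 (append 19 + 47 = 66): data = {'items': [19, 47, 66], 'count': 2}
After line 3 (count = len(items) = 3): data = {'items': [19, 47, 66], 'count': 3}

{'items': [19, 47, 66], 'count': 3}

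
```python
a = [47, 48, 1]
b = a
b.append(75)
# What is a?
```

After line 1: a = [47, 48, 1]
After line 2 (b = a is an alias, same object): a = [47, 48, 1], b = [47, 48, 1]
After line 3 (b.append mutates the shared list): a = [47, 48, 1, 75], b = [47, 48, 1, 75]

[47, 48, 1, 75]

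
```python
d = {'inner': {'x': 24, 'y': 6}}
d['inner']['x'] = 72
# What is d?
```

After line 1: d = {'inner': {'x': 24, 'y': 6}}
After line 2 (inner x overwritten): d = {'inner': {'x': 72, 'y': 6}}

{'inner': {'x': 72, 'y': 6}}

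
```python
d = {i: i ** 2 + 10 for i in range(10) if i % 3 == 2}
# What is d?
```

{2: 14, 5: 35, 8: 74}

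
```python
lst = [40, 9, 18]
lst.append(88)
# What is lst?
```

[40, 9, 18, 88]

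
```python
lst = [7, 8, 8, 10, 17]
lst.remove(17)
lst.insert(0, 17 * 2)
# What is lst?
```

After line 1: lst = [7, 8, 8, 10, 17]
After line 2 (remove first 17): lst = [7, 8, 8, 10]
After line 3 (insert 34 at index 0): lst = [34, 7, 8, 8, 10]

[34, 7, 8, 8, 10]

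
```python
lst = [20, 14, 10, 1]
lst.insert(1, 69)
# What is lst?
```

[20, 69, 14, 10, 1]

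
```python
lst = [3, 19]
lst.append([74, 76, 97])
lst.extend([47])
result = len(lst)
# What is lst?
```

After line 1: lst = [3, 19]
After line 2 (append adds [74, 76, 97] as single element): lst = [3, 19, [74, 76, 97]]
After line 3 (extend unpacks [47], adds 47): lst = [3, 19, [74, 76, 97], 47]
After line 4: result = len(lst) = 4

[3, 19, [74, 76, 97], 47]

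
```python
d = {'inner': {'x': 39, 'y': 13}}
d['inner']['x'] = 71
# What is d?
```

After line 1: d = {'inner': {'x': 39, 'y': 13}}
After line 2 (inner x overwritten): d = {'inner': {'x': 71, 'y': 13}}

{'inner': {'x': 71, 'y': 13}}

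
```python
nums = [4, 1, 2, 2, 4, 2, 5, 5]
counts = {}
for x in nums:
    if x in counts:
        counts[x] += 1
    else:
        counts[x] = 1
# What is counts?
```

Initial: counts = {}, nums = [4, 1, 2, 2, 4, 2, 5, 5]
See 4: counts = {4: 1}
See 1: counts = {4: 1, 1: 1}
See 2: counts = {4: 1, 1: 1, 2: 1}
See 2: counts = {4: 1, 1: 1, 2: 2}
See 4: counts = {4: 2, 1: 1, 2: 2}
See 2: counts = {4: 2, 1: 1, 2: 3}
See 5: counts = {4: 2, 1: 1, 2: 3, 5: 1}
See 5: counts = {4: 2, 1: 1, 2: 3, 5: 2}

{4: 2, 1: 1, 2: 3, 5: 2}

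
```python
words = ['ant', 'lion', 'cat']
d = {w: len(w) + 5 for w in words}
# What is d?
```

{'ant': 8, 'lion': 9, 'cat': 8}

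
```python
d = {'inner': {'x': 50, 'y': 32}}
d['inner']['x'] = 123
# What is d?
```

After line 1: d = {'inner': {'x': 50, 'y': 32}}
After line 2 (inner x overwritten): d = {'inner': {'x': 123, 'y': 32}}

{'inner': {'x': 123, 'y': 32}}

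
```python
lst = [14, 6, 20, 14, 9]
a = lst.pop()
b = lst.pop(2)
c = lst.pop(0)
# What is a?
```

After line 1: lst = [14, 6, 20, 14, 9]
After line 2 (pop() -> a = 9): lst = [14, 6, 20, 14]
After line 3 (pop(2) -> b = 20): lst = [14, 6, 14]
After line 4 (pop(0) -> c = 14): lst = [6, 14]

9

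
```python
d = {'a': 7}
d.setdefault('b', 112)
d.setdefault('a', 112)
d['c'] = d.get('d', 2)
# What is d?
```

After line 1: d = {'a': 7}
After line 2 (setdefault adds 'b'=112): d = {'a': 7, 'b': 112}
After line 3 (setdefault 'a' no-op, already exists): d = {'a': 7, 'b': 112}
After line 4 (get('d', 2) returns default since 'd' not in d): d = {'a': 7, 'b': 112, 'c': 2}

{'a': 7, 'b': 112, 'c': 2}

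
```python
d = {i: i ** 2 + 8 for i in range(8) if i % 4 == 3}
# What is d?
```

{3: 17, 7: 57}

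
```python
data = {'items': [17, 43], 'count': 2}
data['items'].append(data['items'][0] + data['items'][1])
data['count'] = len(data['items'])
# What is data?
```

After line 1: data = {'items': [17, 43], 'count': 2}
After line 2 (append 17 + 43 = 60): data = {'items': [17, 43, 60], 'count': 2}
After line 3 (count = len(items) = 3): data = {'items': [17, 43, 60], 'count': 3}

{'items': [17, 43, 60], 'count': 3}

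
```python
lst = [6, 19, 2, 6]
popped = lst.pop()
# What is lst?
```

[6, 19, 2]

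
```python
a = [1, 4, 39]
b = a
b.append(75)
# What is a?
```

After line 1: a = [1, 4, 39]
After line 2 (b = a is an alias, same object): a = [1, 4, 39], b = [1, 4, 39]
After line 3 (b.append mutates the shared list): a = [1, 4, 39, 75], b = [1, 4, 39, 75]

[1, 4, 39, 75]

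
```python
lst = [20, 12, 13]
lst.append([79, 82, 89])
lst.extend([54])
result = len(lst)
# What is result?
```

After line 1: lst = [20, 12, 13]
After line 2 (append adds [79, 82, 89] as single element): lst = [20, 12, 13, [79, 82, 89]]
After line 3 (extend unpacks [54], adds 54): lst = [20, 12, 13, [79, 82, 89], 54]
After line 4: result = len(lst) = 5

5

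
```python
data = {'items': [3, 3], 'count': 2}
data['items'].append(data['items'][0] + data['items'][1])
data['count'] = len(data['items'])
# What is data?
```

After line 1: data = {'items': [3, 3], 'count': 2}
After line 2 (append 3 + 3 = 6): data = {'items': [3, 3, 6], 'count': 2}
After line 3 (count = len(items) = 3): data = {'items': [3, 3, 6], 'count': 3}

{'items': [3, 3, 6], 'count': 3}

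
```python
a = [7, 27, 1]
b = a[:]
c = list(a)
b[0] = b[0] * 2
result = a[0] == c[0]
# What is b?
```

After line 1: a = [7, 27, 1]
After line 2 (b = a[:], copy): a = [7, 27, 1], b = [7, 27, 1]
After line 3 (c = list(a) is a copy, new object): c = [7, 27, 1]
After line 4 (b[0] = 7 * 2 = 14; only b mutates (copy)): a = [7, 27, 1], b = [14, 27, 1], c = [7, 27, 1]
After line 5 (a[0] = 7, c[0] = 7; result = True)

[14, 27, 1]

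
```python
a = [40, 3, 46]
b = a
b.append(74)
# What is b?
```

After line 1: a = [40, 3, 46]
After line 2 (b = a is an alias, same object): a = [40, 3, 46], b = [40, 3, 46]
After line 3 (b.append mutates the shared list): a = [40, 3, 46, 74], b = [40, 3, 46, 74]

[40, 3, 46, 74]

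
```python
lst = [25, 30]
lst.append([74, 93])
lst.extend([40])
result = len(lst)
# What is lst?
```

After line 1: lst = [25, 30]
After line 2 (append adds [74, 93] as single element): lst = [25, 30, [74, 93]]
After line 3 (extend unpacks [40], adds 40): lst = [25, 30, [74, 93], 40]
After line 4: result = len(lst) = 4

[25, 30, [74, 93], 40]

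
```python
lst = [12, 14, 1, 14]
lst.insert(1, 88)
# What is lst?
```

[12, 88, 14, 1, 14]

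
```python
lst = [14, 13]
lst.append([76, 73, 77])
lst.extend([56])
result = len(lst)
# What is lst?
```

After line 1: lst = [14, 13]
After line 2 (append adds [76, 73, 77] as single element): lst = [14, 13, [76, 73, 77]]
After line 3 (extend unpacks [56], adds 56): lst = [14, 13, [76, 73, 77], 56]
After line 4: result = len(lst) = 4

[14, 13, [76, 73, 77], 56]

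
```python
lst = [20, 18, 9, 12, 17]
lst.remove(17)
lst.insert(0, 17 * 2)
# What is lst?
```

After line 1: lst = [20, 18, 9, 12, 17]
After line 2 (remove first 17): lst = [20, 18, 9, 12]
After line 3 (insert 34 at index 0): lst = [34, 20, 18, 9, 12]

[34, 20, 18, 9, 12]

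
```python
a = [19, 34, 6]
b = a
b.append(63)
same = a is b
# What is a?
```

After line 1: a = [19, 34, 6]
After line 2 (b = a is an alias, same object): a = [19, 34, 6], b = [19, 34, 6]
After line 3 (b.append mutates the shared list): a = [19, 34, 6, 63], b = [19, 34, 6, 63]
After line 4 (same = a is b; same object -> True): same = True

[19, 34, 6, 63]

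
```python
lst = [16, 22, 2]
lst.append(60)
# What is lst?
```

[16, 22, 2, 60]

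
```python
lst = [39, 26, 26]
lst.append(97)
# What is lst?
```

[39, 26, 26, 97]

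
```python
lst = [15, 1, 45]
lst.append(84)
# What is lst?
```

[15, 1, 45, 84]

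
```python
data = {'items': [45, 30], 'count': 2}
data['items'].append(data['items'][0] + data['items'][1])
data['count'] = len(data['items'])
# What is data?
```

After line 1: data = {'items': [45, 30], 'count': 2}
After line 2 (append 45 + 30 = 75): data = {'items': [45, 30, 75], 'count': 2}
After line 3 (count = len(items) = 3): data = {'items': [45, 30, 75], 'count': 3}

{'items': [45, 30, 75], 'count': 3}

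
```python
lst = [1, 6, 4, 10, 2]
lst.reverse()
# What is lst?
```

[2, 10, 4, 6, 1]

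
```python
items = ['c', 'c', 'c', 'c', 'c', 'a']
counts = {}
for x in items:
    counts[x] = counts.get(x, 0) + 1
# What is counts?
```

Initial: counts = {}, items = ['c', 'c', 'c', 'c', 'c', 'a']
See 'c': counts = {'c': 1}
See 'c': counts = {'c': 2}
See 'c': counts = {'c': 3}
See 'c': counts = {'c': 4}
See 'c': counts = {'c': 5}
See 'a': counts = {'c': 5, 'a': 1}

{'c': 5, 'a': 1}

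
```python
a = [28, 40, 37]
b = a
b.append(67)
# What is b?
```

After line 1: a = [28, 40, 37]
After line 2 (b = a is an alias, same object): a = [28, 40, 37], b = [28, 40, 37]
After line 3 (b.append mutates the shared list): a = [28, 40, 37, 67], b = [28, 40, 37, 67]

[28, 40, 37, 67]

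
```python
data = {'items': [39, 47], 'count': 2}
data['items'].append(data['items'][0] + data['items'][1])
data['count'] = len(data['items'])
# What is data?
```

After line 1: data = {'items': [39, 47], 'count': 2}
After line 2 (append 39 + 47 = 86): data = {'items': [39, 47, 86], 'count': 2}
After line 3 (count = len(items) = 3): data = {'items': [39, 47, 86], 'count': 3}

{'items': [39, 47, 86], 'count': 3}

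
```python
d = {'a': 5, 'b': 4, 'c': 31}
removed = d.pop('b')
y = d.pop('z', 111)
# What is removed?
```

After line 1: d = {'a': 5, 'b': 4, 'c': 31}
After line 2 (pop 'b' returns 4): d = {'a': 5, 'c': 31}, removed = 4
After line 3 (pop 'z' missing, returns default 111): d = {'a': 5, 'c': 31}, y = 111

4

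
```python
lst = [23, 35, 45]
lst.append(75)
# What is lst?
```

[23, 35, 45, 75]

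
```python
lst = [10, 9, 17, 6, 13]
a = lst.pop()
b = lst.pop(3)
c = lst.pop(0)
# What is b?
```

After line 1: lst = [10, 9, 17, 6, 13]
After line 2 (pop() -> a = 13): lst = [10, 9, 17, 6]
After line 3 (pop(3) -> b = 6): lst = [10, 9, 17]
After line 4 (pop(0) -> c = 10): lst = [9, 17]

6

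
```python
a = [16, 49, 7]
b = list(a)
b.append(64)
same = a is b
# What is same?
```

After line 1: a = [16, 49, 7]
After line 2 (b = list(a) is a shallow copy, new object): a = [16, 49, 7], b = [16, 49, 7]
After line 3 (append only mutates b): a = [16, 49, 7], b = [16, 49, 7, 64]
After line 4 (same = a is b; different objects -> False): same = False

False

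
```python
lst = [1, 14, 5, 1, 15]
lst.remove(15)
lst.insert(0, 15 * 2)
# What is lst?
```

After line 1: lst = [1, 14, 5, 1, 15]
After line 2 (remove first 15): lst = [1, 14, 5, 1]
After line 3 (insert 30 at index 0): lst = [30, 1, 14, 5, 1]

[30, 1, 14, 5, 1]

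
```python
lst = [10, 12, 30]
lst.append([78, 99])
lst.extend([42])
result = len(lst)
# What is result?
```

After line 1: lst = [10, 12, 30]
After line 2 (append adds [78, 99] as single element): lst = [10, 12, 30, [78, 99]]
After line 3 (extend unpacks [42], adds 42): lst = [10, 12, 30, [78, 99], 42]
After line 4: result = len(lst) = 5

5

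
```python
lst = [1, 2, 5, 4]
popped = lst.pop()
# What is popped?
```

4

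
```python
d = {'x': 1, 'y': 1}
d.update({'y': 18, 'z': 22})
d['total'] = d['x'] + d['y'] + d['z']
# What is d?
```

After line 1: d = {'x': 1, 'y': 1}
After line 2 (y overwritten, z added): d = {'x': 1, 'y': 18, 'z': 22}
After line 3 (total = 1 + 18 + 22 = 41): d = {'x': 1, 'y': 18, 'z': 22, 'total': 41}

{'x': 1, 'y': 18, 'z': 22, 'total': 41}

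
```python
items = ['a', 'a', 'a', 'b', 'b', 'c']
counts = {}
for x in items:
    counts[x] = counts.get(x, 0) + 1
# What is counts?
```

Initial: counts = {}, items = ['a', 'a', 'a', 'b', 'b', 'c']
See 'a': counts = {'a': 1}
See 'a': counts = {'a': 2}
See 'a': counts = {'a': 3}
See 'b': counts = {'a': 3, 'b': 1}
See 'b': counts = {'a': 3, 'b': 2}
See 'c': counts = {'a': 3, 'b': 2, 'c': 1}

{'a': 3, 'b': 2, 'c': 1}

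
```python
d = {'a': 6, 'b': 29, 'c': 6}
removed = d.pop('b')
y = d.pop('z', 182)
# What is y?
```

After line 1: d = {'a': 6, 'b': 29, 'c': 6}
After line 2 (pop 'b' returns 29): d = {'a': 6, 'c': 6}, removed = 29
After line 3 (pop 'z' missing, returns default 182): d = {'a': 6, 'c': 6}, y = 182

182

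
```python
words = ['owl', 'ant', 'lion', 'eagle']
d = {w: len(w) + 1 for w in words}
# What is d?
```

{'owl': 4, 'ant': 4, 'lion': 5, 'eagle': 6}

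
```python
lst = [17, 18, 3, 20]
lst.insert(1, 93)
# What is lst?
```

[17, 93, 18, 3, 20]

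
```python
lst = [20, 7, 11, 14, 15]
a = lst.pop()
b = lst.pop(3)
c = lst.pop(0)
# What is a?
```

After line 1: lst = [20, 7, 11, 14, 15]
After line 2 (pop() -> a = 15): lst = [20, 7, 11, 14]
After line 3 (pop(3) -> b = 14): lst = [20, 7, 11]
After line 4 (pop(0) -> c = 20): lst = [7, 11]

15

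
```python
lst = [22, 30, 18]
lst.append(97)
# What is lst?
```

[22, 30, 18, 97]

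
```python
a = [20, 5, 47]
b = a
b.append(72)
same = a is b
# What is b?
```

After line 1: a = [20, 5, 47]
After line 2 (b = a is an alias, same object): a = [20, 5, 47], b = [20, 5, 47]
After line 3 (b.append mutates the shared list): a = [20, 5, 47, 72], b = [20, 5, 47, 72]
After line 4 (same = a is b; same object -> True): same = True

[20, 5, 47, 72]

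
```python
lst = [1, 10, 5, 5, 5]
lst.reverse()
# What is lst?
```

[5, 5, 5, 10, 1]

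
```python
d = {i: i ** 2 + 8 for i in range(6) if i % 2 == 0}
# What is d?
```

{0: 8, 2: 12, 4: 24}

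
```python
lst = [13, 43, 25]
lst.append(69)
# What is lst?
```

[13, 43, 25, 69]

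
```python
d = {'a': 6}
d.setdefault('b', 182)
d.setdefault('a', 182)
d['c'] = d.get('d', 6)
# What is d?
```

After line 1: d = {'a': 6}
After line 2 (setdefault adds 'b'=182): d = {'a': 6, 'b': 182}
After line 3 (setdefault 'a' no-op, already exists): d = {'a': 6, 'b': 182}
After line 4 (get('d', 6) returns default since 'd' not in d): d = {'a': 6, 'b': 182, 'c': 6}

{'a': 6, 'b': 182, 'c': 6}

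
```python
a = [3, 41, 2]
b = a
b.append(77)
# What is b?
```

After line 1: a = [3, 41, 2]
After line 2 (b = a is an alias, same object): a = [3, 41, 2], b = [3, 41, 2]
After line 3 (b.append mutates the shared list): a = [3, 41, 2, 77], b = [3, 41, 2, 77]

[3, 41, 2, 77]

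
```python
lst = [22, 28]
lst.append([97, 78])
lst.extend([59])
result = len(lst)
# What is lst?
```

After line 1: lst = [22, 28]
After line 2 (append adds [97, 78] as single element): lst = [22, 28, [97, 78]]
After line 3 (extend unpacks [59], adds 59): lst = [22, 28, [97, 78], 59]
After line 4: result = len(lst) = 4

[22, 28, [97, 78], 59]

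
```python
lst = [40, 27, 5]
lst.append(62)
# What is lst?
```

[40, 27, 5, 62]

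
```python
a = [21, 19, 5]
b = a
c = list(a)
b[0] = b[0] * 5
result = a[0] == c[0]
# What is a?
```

After line 1: a = [21, 19, 5]
After line 2 (b = a, alias): a = [21, 19, 5], b = [21, 19, 5]
After line 3 (c = list(a) is a copy, new object): c = [21, 19, 5]
After line 4 (b[0] = 21 * 5 = 105; mutates shared a/b): a = b = [105, 19, 5], c = [21, 19, 5]
After line 5 (a[0] = 105, c[0] = 21; result = False)

[105, 19, 5]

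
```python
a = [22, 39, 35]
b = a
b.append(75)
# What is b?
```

After line 1: a = [22, 39, 35]
After line 2 (b = a is an alias, same object): a = [22, 39, 35], b = [22, 39, 35]
After line 3 (b.append mutates the shared list): a = [22, 39, 35, 75], b = [22, 39, 35, 75]

[22, 39, 35, 75]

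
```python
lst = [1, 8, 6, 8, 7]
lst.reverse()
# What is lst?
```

[7, 8, 6, 8, 1]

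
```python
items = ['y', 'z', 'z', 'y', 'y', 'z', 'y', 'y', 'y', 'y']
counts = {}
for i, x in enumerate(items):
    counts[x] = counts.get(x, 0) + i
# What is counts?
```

Initial: counts = {}, items = ['y', 'z', 'z', 'y', 'y', 'z', 'y', 'y', 'y', 'y']
i=0, x='y': counts = {'y': 0}
i=1, x='z': counts = {'y': 0, 'z': 1}
i=2, x='z': counts = {'y': 0, 'z': 3}
i=3, x='y': counts = {'y': 3, 'z': 3}
i=4, x='y': counts = {'y': 7, 'z': 3}
i=5, x='z': counts = {'y': 7, 'z': 8}
i=6, x='y': counts = {'y': 13, 'z': 8}
i=7, x='y': counts = {'y': 20, 'z': 8}
i=8, x='y': counts = {'y': 28, 'z': 8}
i=9, x='y': counts = {'y': 37, 'z': 8}

{'y': 37, 'z': 8}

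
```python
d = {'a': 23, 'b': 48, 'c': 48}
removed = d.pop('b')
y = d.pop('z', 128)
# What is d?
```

After line 1: d = {'a': 23, 'b': 48, 'c': 48}
After line 2 (pop 'b' returns 48): d = {'a': 23, 'c': 48}, removed = 48
After line 3 (pop 'z' missing, returns default 128): d = {'a': 23, 'c': 48}, y = 128

{'a': 23, 'c': 48}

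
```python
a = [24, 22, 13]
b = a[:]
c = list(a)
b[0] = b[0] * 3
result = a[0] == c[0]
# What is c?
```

After line 1: a = [24, 22, 13]
After line 2 (b = a[:], copy): a = [24, 22, 13], b = [24, 22, 13]
After line 3 (c = list(a) is a copy, new object): c = [24, 22, 13]
After line 4 (b[0] = 24 * 3 = 72; only b mutates (copy)): a = [24, 22, 13], b = [72, 22, 13], c = [24, 22, 13]
After line 5 (a[0] = 24, c[0] = 24; result = True)

[24, 22, 13]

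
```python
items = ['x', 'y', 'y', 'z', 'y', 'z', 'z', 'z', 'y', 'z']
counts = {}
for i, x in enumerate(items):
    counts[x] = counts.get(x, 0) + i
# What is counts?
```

Initial: counts = {}, items = ['x', 'y', 'y', 'z', 'y', 'z', 'z', 'z', 'y', 'z']
i=0, x='x': counts = {'x': 0}
i=1, x='y': counts = {'x': 0, 'y': 1}
i=2, x='y': counts = {'x': 0, 'y': 3}
i=3, x='z': counts = {'x': 0, 'y': 3, 'z': 3}
i=4, x='y': counts = {'x': 0, 'y': 7, 'z': 3}
i=5, x='z': counts = {'x': 0, 'y': 7, 'z': 8}
i=6, x='z': counts = {'x': 0, 'y': 7, 'z': 14}
i=7, x='z': counts = {'x': 0, 'y': 7, 'z': 21}
i=8, x='y': counts = {'x': 0, 'y': 15, 'z': 21}
i=9, x='z': counts = {'x': 0, 'y': 15, 'z': 30}

{'x': 0, 'y': 15, 'z': 30}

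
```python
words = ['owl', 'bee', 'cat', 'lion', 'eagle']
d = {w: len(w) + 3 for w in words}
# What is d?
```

{'owl': 6, 'bee': 6, 'cat': 6, 'lion': 7, 'eagle': 8}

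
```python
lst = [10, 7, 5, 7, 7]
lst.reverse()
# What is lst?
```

[7, 7, 5, 7, 10]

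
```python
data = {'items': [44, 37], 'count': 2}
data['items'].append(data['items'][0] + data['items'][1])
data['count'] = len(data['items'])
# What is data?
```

After line 1: data = {'items': [44, 37], 'count': 2}
After line 2 (append 44 + 37 = 81): data = {'items': [44, 37, 81], 'count': 2}
After line 3 (count = len(items) = 3): data = {'items': [44, 37, 81], 'count': 3}

{'items': [44, 37, 81], 'count': 3}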